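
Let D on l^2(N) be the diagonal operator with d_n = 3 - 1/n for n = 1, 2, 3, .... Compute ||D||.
||D|| = 3

For a diagonal operator on l^2 with entries d_n, ||D|| = sup_n |d_n|. Here d_1 = 2, d_2 = 5/2, ..., and d_n = 3 - 1/n increases monotonically toward 3. All terms lie in [2, 3), so |d_n| = d_n and the supremum is the limit 3, which is not attained by any individual d_n. Hence ||D|| = 3.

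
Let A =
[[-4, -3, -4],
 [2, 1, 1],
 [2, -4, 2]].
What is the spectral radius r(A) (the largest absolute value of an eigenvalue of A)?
r(A) ≈ 3.5666

The eigenvalues of A are the roots of its characteristic polynomial. With M = A (coefficients from the trace, the sum of principal 2x2 minors, and det A):
  p(λ) = det(λ I - M) = λ^3 + λ^2 + 8λ - 22.
No integer candidate from the rational root theorem (±divisors of 22) is a root, so the roots are irrational. The cubic discriminant is Δ = -18132 < 0, so there is one real root and a complex-conjugate pair. p(1) = -12 and p(2) = 6 have opposite signs, so a root lies in (1, 2); Newton's method refines it to λ ≈ 1.7295. Dividing out (λ - (1.7295)) leaves approximately λ^2 + 2.7295λ + 12.7206. For λ^2 + 2.7295λ + 12.7206 the discriminant is -43.4323. It is negative, so the remaining roots are the complex-conjugate pair λ ≈ -1.3647 ± 3.2952i. Their product equals the constant term, so |λ|^2 ≈ 12.7206 and |λ| ≈ 3.5666.
Thus the eigenvalues (to 4 decimals) are 1.7295 (modulus 1.7295); -1.3647 ± 3.2952i (modulus 3.5666). The spectral radius is the largest modulus: r(A) ≈ 3.5666. (Cross-check: r(A) ≤ ||A||_2 ≈ 6.8843; equality holds whenever A is normal, though it can also hold for some non-normal A.)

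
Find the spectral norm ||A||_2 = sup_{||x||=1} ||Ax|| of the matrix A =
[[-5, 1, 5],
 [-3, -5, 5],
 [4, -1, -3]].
||A||_2 ≈ 10.4893 (= sqrt(largest eigenvalue of A^T A))

||A||_2 = sigma_max(A) = sqrt(lambda_max(A^T A)). Form the symmetric matrix M = A^T A =
[[50, 6, -52],
 [6, 27, -17],
 [-52, -17, 59]].
Its characteristic polynomial (trace, sum of principal 2x2 minors, determinant of M give the coefficients) is
  p(λ) = det(λ I - M) = λ^3 - 136λ^2 + 2864λ - 676.
No integer candidate from the rational root theorem (±divisors of 676) is a root, so the roots are irrational. The cubic discriminant is Δ = 55670925136 > 0, so there are three distinct real roots. p(0) = -676 and p(1) = 2053 have opposite signs, so a root lies in (0, 1); Newton's method refines it to λ ≈ 0.2387. p(25) = 1549 and p(26) = -572 have opposite signs, so a root lies in (25, 26); Newton's method refines it to λ ≈ 25.7357. p(110) = -236 and p(111) = 9203 have opposite signs, so a root lies in (110, 111); Newton's method refines it to λ ≈ 110.0255. Check (Vieta): the three roots sum to 136, matching tr M = 136.
So the eigenvalues of A^T A are ≈ 0.2387, 25.7357, 110.0255 (all ≥ 0, as they must be for A^T A). The largest is λ_max ≈ 110.0255, hence ||A||_2 = sqrt(λ_max) ≈ 10.4893.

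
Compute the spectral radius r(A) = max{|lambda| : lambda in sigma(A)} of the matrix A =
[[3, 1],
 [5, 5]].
r(A) = (8 + sqrt(24))/2 ≈ 6.4495

The eigenvalues of A are the roots of its characteristic polynomial. With M = A (coefficients from the trace and determinant):
  p(λ) = det(λ I - M) = λ^2 - 8λ + 10.
For λ^2 - 8λ + 10 the discriminant is 24. It is nonnegative but not a perfect square, so the roots are real and irrational: λ = (8 ± sqrt(24))/2 ≈ 6.4495, 1.5505.
Thus the eigenvalues (to 4 decimals) are 6.4495 (modulus 6.4495); 1.5505 (modulus 1.5505). The spectral radius is the largest modulus: r(A) = (8 + sqrt(24))/2 ≈ 6.4495. (Cross-check: r(A) ≤ ||A||_2 ≈ 7.6344; equality holds whenever A is normal, though it can also hold for some non-normal A.)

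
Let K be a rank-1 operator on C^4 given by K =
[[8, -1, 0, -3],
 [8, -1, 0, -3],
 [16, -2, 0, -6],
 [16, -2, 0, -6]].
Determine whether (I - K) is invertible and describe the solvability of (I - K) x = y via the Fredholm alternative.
(I - K) is singular (det(I - K) = 0, i.e. 1 ∈ sigma(K)). (I - K) x = y is solvable iff y ⊥ ker((I - K)^*) = span{(8, -1, 0, -3)}, i.e. iff 8y_1 - y_2 - 3y_4 = 0. When solvable, the solutions are x = y + c·(1, 1, 2, 2), c arbitrary (ker(I - K) = span{(1, 1, 2, 2)}, dimension 1).

K has rank 1, so it is an outer product K = u v^T: every row of K is a multiple of one row vector. Reading off the entries, u = (1, 1, 2, 2) and v = (8, -1, 0, -3) (row i of K equals u_i·v^T). A rank-one matrix u v^T satisfies K u = u (v·u) and kills the (3)-dimensional subspace v^⊥, so its characteristic polynomial is lambda^3 (lambda - v·u) with v·u = tr K = 1. Hence the eigenvalues of I - K are 1 (multiplicity 3) and 1 - (1) = 0, so det(I - K) = 0. (Direct check: I - K =
[[-7, 1, 0, 3],
 [-8, 2, 0, 3],
 [-16, 2, 1, 6],
 [-16, 2, 0, 7]]
has determinant 0.) So 1 is an eigenvalue of K and (I - K) is not invertible. The finite-dimensional Fredholm alternative says: either (I - K) is invertible, or ker(I - K) ≠ {0} and then range(I - K) = ker((I - K)^*)^⊥, with dim ker(I - K) = dim ker((I - K)^*). We are in the second case, so we need both kernels. Kernel of I - K: (I - K) u = u - u (v·u) = u - u = 0, so ker(I - K) = span{u} = span{(1, 1, 2, 2)} (it is exactly 1-dimensional because rank(I - K) = 3). Kernel of the adjoint: K is real, so (I - K)^* = I - K^T = I - v u^T, and (I - v u^T) v = v - v (u·v) = 0; hence ker((I - K)^*) = span{v} = span{(8, -1, 0, -3)}. Therefore (I - K) x = y is solvable iff <y, v> = 0, i.e. iff 8y_1 - y_2 - 3y_4 = 0. When this holds, K y = u (v·y) = 0, so (I - K) y = y and x = y is a particular solution; the full solution set is the line x = y + c·u = y + c·(1, 1, 2, 2), c ∈ C.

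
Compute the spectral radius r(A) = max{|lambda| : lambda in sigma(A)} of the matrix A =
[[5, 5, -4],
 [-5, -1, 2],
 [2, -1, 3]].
r(A) ≈ 5.6777

The eigenvalues of A are the roots of its characteristic polynomial. With M = A (coefficients from the trace, the sum of principal 2x2 minors, and det A):
  p(λ) = det(λ I - M) = λ^3 - 7λ^2 + 42λ - 62.
No integer candidate from the rational root theorem (±divisors of 62) is a root, so the roots are irrational. The cubic discriminant is Δ = -70664 < 0, so there is one real root and a complex-conjugate pair. p(1) = -26 and p(2) = 2 have opposite signs, so a root lies in (1, 2); Newton's method refines it to λ ≈ 1.9233. Dividing out (λ - (1.9233)) leaves approximately λ^2 - 5.0767λ + 32.2359. For λ^2 - 5.0767λ + 32.2359 the discriminant is -103.171. It is negative, so the remaining roots are the complex-conjugate pair λ ≈ 2.5383 ± 5.0787i. Their product equals the constant term, so |λ|^2 ≈ 32.2359 and |λ| ≈ 5.6777.
Thus the eigenvalues (to 4 decimals) are 1.9233 (modulus 1.9233); 2.5383 ± 5.0787i (modulus 5.6777). The spectral radius is the largest modulus: r(A) ≈ 5.6777. (Cross-check: r(A) ≤ ||A||_2 ≈ 9.5022; equality holds whenever A is normal, though it can also hold for some non-normal A.)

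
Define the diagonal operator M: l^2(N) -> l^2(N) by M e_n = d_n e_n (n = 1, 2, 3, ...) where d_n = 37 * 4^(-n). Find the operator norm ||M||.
||M|| = 37/4 (attained at n = 1)

For M diagonal, ||M|| = sup_n |d_n|. The sequence d_n = 37 * 4^(-n) is positive and strictly decreasing (ratio 4^(-1) < 1), so the supremum is d_1 = 37/4. Hence ||M|| = 37/4.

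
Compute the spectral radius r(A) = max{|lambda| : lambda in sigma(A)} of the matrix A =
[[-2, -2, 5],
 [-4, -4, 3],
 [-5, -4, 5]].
r(A) ≈ 2.8644

The eigenvalues of A are the roots of its characteristic polynomial. With M = A (coefficients from the trace, the sum of principal 2x2 minors, and det A):
  p(λ) = det(λ I - M) = λ^3 + λ^2 + 7λ + 14.
No integer candidate from the rational root theorem (±divisors of 14) is a root, so the roots are irrational. The cubic discriminant is Δ = -4907 < 0, so there is one real root and a complex-conjugate pair. p(-2) = -4 and p(-1) = 7 have opposite signs, so a root lies in (-2, -1); Newton's method refines it to λ ≈ -1.7063. Dividing out (λ - (-1.7063)) leaves approximately λ^2 - 0.7063λ + 8.2051. For λ^2 - 0.7063λ + 8.2051 the discriminant is -32.3215. It is negative, so the remaining roots are the complex-conjugate pair λ ≈ 0.3531 ± 2.8426i. Their product equals the constant term, so |λ|^2 ≈ 8.2051 and |λ| ≈ 2.8644.
Thus the eigenvalues (to 4 decimals) are -1.7063 (modulus 1.7063); 0.3531 ± 2.8426i (modulus 2.8644). The spectral radius is the largest modulus: r(A) ≈ 2.8644. (Cross-check: r(A) ≤ ||A||_2 ≈ 11.5689; equality holds whenever A is normal, though it can also hold for some non-normal A.)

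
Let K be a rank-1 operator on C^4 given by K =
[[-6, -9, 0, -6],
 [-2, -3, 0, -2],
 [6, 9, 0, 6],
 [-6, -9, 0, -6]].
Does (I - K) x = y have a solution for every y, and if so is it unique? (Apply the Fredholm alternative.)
(I - K) is invertible (det(I - K) = 16 ≠ 0), so for every y in C^4 the equation (I - K) x = y has a unique solution.

K has rank 1, so it is an outer product K = u v^T: every row of K is a multiple of one row vector. Reading off the entries, u = (3, 1, -3, 3) and v = (-2, -3, 0, -2) (row i of K equals u_i·v^T). A rank-one matrix u v^T satisfies K u = u (v·u) and kills the (3)-dimensional subspace v^⊥, so its characteristic polynomial is lambda^3 (lambda - v·u) with v·u = tr K = -15. Hence the eigenvalues of I - K are 1 (multiplicity 3) and 1 - (-15) = 16, so det(I - K) = 16. (Direct check: I - K =
[[7, 9, 0, 6],
 [2, 4, 0, 2],
 [-6, -9, 1, -6],
 [6, 9, 0, 7]]
has determinant 16.) The finite-dimensional Fredholm alternative says: either (I - K) is invertible, or ker(I - K) ≠ {0} and then range(I - K) = ker((I - K)^*)^⊥, with dim ker(I - K) = dim ker((I - K)^*). Since det(I - K) ≠ 0, 1 is not an eigenvalue of K and ker(I - K) = {0}, so we are in the first case: for every y there is a unique x = (I - K)^(-1) y. Explicitly, by the Sherman–Morrison formula, (I - u v^T)^(-1) = I + u v^T/(1 - v·u), i.e. (I - K)^(-1) = I + K/(16).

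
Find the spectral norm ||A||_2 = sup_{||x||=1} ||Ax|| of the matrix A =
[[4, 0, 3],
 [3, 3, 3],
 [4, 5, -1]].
||A||_2 ≈ 8.4453 (= sqrt(largest eigenvalue of A^T A))

||A||_2 = sigma_max(A) = sqrt(lambda_max(A^T A)). Form the symmetric matrix M = A^T A =
[[41, 29, 17],
 [29, 34, 4],
 [17, 4, 19]].
Its characteristic polynomial (trace, sum of principal 2x2 minors, determinant of M give the coefficients) is
  p(λ) = det(λ I - M) = λ^3 - 94λ^2 + 1673λ - 3969.
No integer candidate from the rational root theorem (±divisors of 3969) is a root, so the roots are irrational. The cubic discriminant is Δ = 3624334049 > 0, so there are three distinct real roots. p(2) = -991 and p(3) = 231 have opposite signs, so a root lies in (2, 3); Newton's method refines it to λ ≈ 2.7997. p(19) = 743 and p(20) = -109 have opposite signs, so a root lies in (19, 20); Newton's method refines it to λ ≈ 19.8765. p(71) = -1129 and p(72) = 2439 have opposite signs, so a root lies in (71, 72); Newton's method refines it to λ ≈ 71.3238. Check (Vieta): the three roots sum to 94, matching tr M = 94.
So the eigenvalues of A^T A are ≈ 2.7997, 19.8765, 71.3238 (all ≥ 0, as they must be for A^T A). The largest is λ_max ≈ 71.3238, hence ||A||_2 = sqrt(λ_max) ≈ 8.4453.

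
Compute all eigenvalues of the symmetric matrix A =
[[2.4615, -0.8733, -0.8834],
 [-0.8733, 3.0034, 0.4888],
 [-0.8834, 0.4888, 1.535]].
sigma(A) ≈ {1, 2, 4}

A is real symmetric, so its spectrum consists of real eigenvalues. Expanding the characteristic polynomial of the displayed matrix gives
  det(λ I - A) = p(λ) = λ^3 + (-7)λ^2 + (14)λ + (-8).
Solving p(λ) = 0 yields eigenvalues ≈ 1, 2, 4. (A is shown rounded to 4 decimals, so these recover the underlying integer eigenvalues to within that precision.)
Verification: the trace of A = 7 equals the sum of eigenvalues 7, and det(A) ≈ 7.9996 matches the eigenvalue product 8.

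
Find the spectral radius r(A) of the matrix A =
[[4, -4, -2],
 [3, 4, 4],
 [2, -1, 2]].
r(A) ≈ 6.2037

The eigenvalues of A are the roots of its characteristic polynomial. With M = A (coefficients from the trace, the sum of principal 2x2 minors, and det A):
  p(λ) = det(λ I - M) = λ^3 - 10λ^2 + 52λ - 62.
No integer candidate from the rational root theorem (±divisors of 62) is a root, so the roots are irrational. The cubic discriminant is Δ = -63500 < 0, so there is one real root and a complex-conjugate pair. p(1) = -19 and p(2) = 10 have opposite signs, so a root lies in (1, 2); Newton's method refines it to λ ≈ 1.611. Dividing out (λ - (1.611)) leaves approximately λ^2 - 8.389λ + 38.4853. For λ^2 - 8.389λ + 38.4853 the discriminant is -83.5659. It is negative, so the remaining roots are the complex-conjugate pair λ ≈ 4.1945 ± 4.5707i. Their product equals the constant term, so |λ|^2 ≈ 38.4853 and |λ| ≈ 6.2037.
Thus the eigenvalues (to 4 decimals) are 1.611 (modulus 1.611); 4.1945 ± 4.5707i (modulus 6.2037). The spectral radius is the largest modulus: r(A) ≈ 6.2037. (Cross-check: r(A) ≤ ||A||_2 ≈ 7.1389; equality holds whenever A is normal, though it can also hold for some non-normal A.)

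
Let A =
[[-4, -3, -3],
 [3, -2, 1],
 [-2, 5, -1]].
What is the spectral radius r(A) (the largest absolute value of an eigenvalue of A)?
r(A) ≈ 5.6252

The eigenvalues of A are the roots of its characteristic polynomial. With M = A (coefficients from the trace, the sum of principal 2x2 minors, and det A):
  p(λ) = det(λ I - M) = λ^3 + 7λ^2 + 12λ + 24.
No integer candidate from the rational root theorem (±divisors of 24) is a root, so the roots are irrational. The cubic discriminant is Δ = -12048 < 0, so there is one real root and a complex-conjugate pair. p(-6) = -12 and p(-5) = 14 have opposite signs, so a root lies in (-6, -5); Newton's method refines it to λ ≈ -5.6252. Dividing out (λ - (-5.6252)) leaves approximately λ^2 + 1.3748λ + 4.2665. For λ^2 + 1.3748λ + 4.2665 the discriminant is -15.176. It is negative, so the remaining roots are the complex-conjugate pair λ ≈ -0.6874 ± 1.9478i. Their product equals the constant term, so |λ|^2 ≈ 4.2665 and |λ| ≈ 2.0656.
Thus the eigenvalues (to 4 decimals) are -5.6252 (modulus 5.6252); -0.6874 ± 1.9478i (modulus 2.0656). The spectral radius is the largest modulus: r(A) ≈ 5.6252. (Cross-check: r(A) ≤ ||A||_2 ≈ 6.421; equality holds whenever A is normal, though it can also hold for some non-normal A.)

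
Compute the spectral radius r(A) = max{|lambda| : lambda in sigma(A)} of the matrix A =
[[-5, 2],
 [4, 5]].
r(A) = sqrt(132)/2 ≈ 5.7446

The eigenvalues of A are the roots of its characteristic polynomial. With M = A (coefficients from the trace and determinant):
  p(λ) = det(λ I - M) = λ^2 - 33.
For λ^2 - 33 the discriminant is 132. It is nonnegative but not a perfect square, so the roots are real and irrational: λ = ± sqrt(132)/2 ≈ 5.7446, -5.7446.
Thus the eigenvalues (to 4 decimals) are 5.7446 (modulus 5.7446); -5.7446 (modulus 5.7446). The spectral radius is the largest modulus: r(A) = sqrt(132)/2 ≈ 5.7446. (Cross-check: r(A) ≤ ||A||_2 ≈ 6.831; equality holds whenever A is normal, though it can also hold for some non-normal A.)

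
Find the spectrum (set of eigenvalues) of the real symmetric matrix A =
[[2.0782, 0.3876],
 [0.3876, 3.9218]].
sigma(A) ≈ {2, 4}

A is real symmetric, so its spectrum consists of real eigenvalues. Expanding the characteristic polynomial of the displayed matrix gives
  det(λ I - A) = p(λ) = λ^2 + (-6)λ + (8).
Solving p(λ) = 0 yields eigenvalues ≈ 2, 4. (A is shown rounded to 4 decimals, so these recover the underlying integer eigenvalues to within that precision.)
Verification: the trace of A = 6 equals the sum of eigenvalues 6, and det(A) ≈ 8.0001 matches the eigenvalue product 8.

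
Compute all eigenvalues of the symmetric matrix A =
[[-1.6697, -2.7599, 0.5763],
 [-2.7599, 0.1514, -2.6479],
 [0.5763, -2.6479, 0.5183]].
sigma(A) ≈ {-4, -1, 4}

A is real symmetric, so its spectrum consists of real eigenvalues. Expanding the characteristic polynomial of the displayed matrix gives
  det(λ I - A) = p(λ) = λ^3 + (1)λ^2 + (-16)λ + (-16).
Solving p(λ) = 0 yields eigenvalues ≈ -4, -1, 4. (A is shown rounded to 4 decimals, so these recover the underlying integer eigenvalues to within that precision.)
Verification: the trace of A = -1 equals the sum of eigenvalues -1, and det(A) ≈ 16.0008 matches the eigenvalue product 16.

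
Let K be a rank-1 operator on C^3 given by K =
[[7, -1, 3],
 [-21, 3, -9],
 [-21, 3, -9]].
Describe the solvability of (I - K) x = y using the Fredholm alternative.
(I - K) is singular (det(I - K) = 0, i.e. 1 ∈ sigma(K)). (I - K) x = y is solvable iff y ⊥ ker((I - K)^*) = span{(7, -1, 3)}, i.e. iff 7y_1 - y_2 + 3y_3 = 0. When solvable, the solutions are x = y + c·(1, -3, -3), c arbitrary (ker(I - K) = span{(1, -3, -3)}, dimension 1).

K has rank 1, so it is an outer product K = u v^T: every row of K is a multiple of one row vector. Reading off the entries, u = (1, -3, -3) and v = (7, -1, 3) (row i of K equals u_i·v^T). A rank-one matrix u v^T satisfies K u = u (v·u) and kills the (2)-dimensional subspace v^⊥, so its characteristic polynomial is lambda^2 (lambda - v·u) with v·u = tr K = 1. Hence the eigenvalues of I - K are 1 (multiplicity 2) and 1 - (1) = 0, so det(I - K) = 0. (Direct check: I - K =
[[-6, 1, -3],
 [21, -2, 9],
 [21, -3, 10]]
has determinant 0.) So 1 is an eigenvalue of K and (I - K) is not invertible. The finite-dimensional Fredholm alternative says: either (I - K) is invertible, or ker(I - K) ≠ {0} and then range(I - K) = ker((I - K)^*)^⊥, with dim ker(I - K) = dim ker((I - K)^*). We are in the second case, so we need both kernels. Kernel of I - K: (I - K) u = u - u (v·u) = u - u = 0, so ker(I - K) = span{u} = span{(1, -3, -3)} (it is exactly 1-dimensional because rank(I - K) = 2). Kernel of the adjoint: K is real, so (I - K)^* = I - K^T = I - v u^T, and (I - v u^T) v = v - v (u·v) = 0; hence ker((I - K)^*) = span{v} = span{(7, -1, 3)}. Therefore (I - K) x = y is solvable iff <y, v> = 0, i.e. iff 7y_1 - y_2 + 3y_3 = 0. When this holds, K y = u (v·y) = 0, so (I - K) y = y and x = y is a particular solution; the full solution set is the line x = y + c·u = y + c·(1, -3, -3), c ∈ C.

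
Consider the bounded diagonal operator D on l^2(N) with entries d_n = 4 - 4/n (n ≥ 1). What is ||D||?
||D|| = 4

For a diagonal operator on l^2 with entries d_n, ||D|| = sup_n |d_n|. Here d_1 = 0, d_2 = 2, ..., and d_n = 4 - 4/n increases monotonically toward 4. All terms lie in [0, 4), so |d_n| = d_n and the supremum is the limit 4, which is not attained by any individual d_n. Hence ||D|| = 4.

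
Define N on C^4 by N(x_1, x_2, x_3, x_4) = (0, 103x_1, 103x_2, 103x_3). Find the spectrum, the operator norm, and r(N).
sigma(N) = {0}; ||N|| = 103; r(N) = 0. (N is nilpotent with N^4 = 0.)

On C^4, N is a strictly lower-triangular matrix with 103 on the subdiagonal and zeros elsewhere, so its characteristic polynomial is lambda^4 and every eigenvalue is 0: sigma(N) = {0}. For the operator norm, N e_i = 103e_{i+1} for i = 1, ..., 3 and N e_4 = 0, so the singular values of N are 103 (with multiplicity 3) and 0; hence ||N|| = 103. The spectral radius r(N) = max|lambda| = 0. Note ||N|| > r(N) — characteristic of non-normal nilpotent operators. Indeed N^4 = 0.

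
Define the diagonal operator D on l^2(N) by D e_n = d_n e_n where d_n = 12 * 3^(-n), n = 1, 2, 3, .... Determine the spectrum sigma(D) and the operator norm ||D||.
sigma(D) = {12 * 3^(-n) : n ≥ 1} ∪ {0}; ||D|| = 4

A bounded diagonal operator on l^2 with diagonal entries d_n has spectrum equal to the closure of {d_n : n ≥ 1}: every d_n is an eigenvalue (with eigenvector e_n), so {d_n} ⊂ sigma(D); the spectrum is closed, so its closure is too; and for lambda not in the closure, (D - lambda I) has bounded inverse (the diagonal entries 1/(d_n - lambda) are bounded). For our sequence d_n = 12 * 3^(-n), n = 1, 2, 3, ...:
  - {d_n} = {12 * 3^(-n) : n ≥ 1}; the only limit point is 0
  - closure = {12 * 3^(-n) : n ≥ 1} ∪ {0}
For the norm: a diagonal operator has ||D|| = sup_n |d_n|. Here d_n = 12 * 3^(-n) is positive and decreasing, so sup_n |d_n| = d_1 = 12/3 = 4. So ||D|| = 4.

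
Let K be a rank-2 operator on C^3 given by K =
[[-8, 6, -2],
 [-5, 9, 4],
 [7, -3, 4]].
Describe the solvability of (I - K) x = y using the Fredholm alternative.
(I - K) is invertible (det(I - K) = -16 ≠ 0), so for every y in C^3 the equation (I - K) x = y has a unique solution.

K has rank 2 and factors as K = U V^T = u1 v1^T + u2 v2^T with u1 = (1, -2, -2), v1 = (-2, 0, -2), u2 = (2, 3, -1), v2 = (-3, 3, 0) (multiplying out reproduces the displayed K). The nonzero eigenvalues of U V^T coincide with those of the 2 x 2 matrix G = V^T U = [[v1·u1, v1·u2], [v2·u1, v2·u2]] = [[2, -2], [-9, 3]], and by the Sylvester determinant identity det(I_3 - U V^T) = det(I_2 - V^T U) = det([[-1, 2], [9, -2]]) = (-1)(-2) - (2)(9) = -16. (Direct check: I - K =
[[9, -6, 2],
 [5, -8, -4],
 [-7, 3, -3]]
has determinant -16.) The finite-dimensional Fredholm alternative says: either (I - K) is invertible, or ker(I - K) ≠ {0} and then range(I - K) = ker((I - K)^*)^⊥, with dim ker(I - K) = dim ker((I - K)^*). Since det(I - K) ≠ 0, 1 is not an eigenvalue of K and ker(I - K) = {0}, so we are in the first case: for every y there is a unique x = (I - K)^(-1) y. (Explicitly, by the Woodbury identity, (I - U V^T)^(-1) = I + U (I_2 - G)^(-1) V^T.)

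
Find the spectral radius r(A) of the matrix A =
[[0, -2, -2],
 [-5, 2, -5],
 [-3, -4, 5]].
r(A) ≈ 8.2084

The eigenvalues of A are the roots of its characteristic polynomial. With M = A (coefficients from the trace, the sum of principal 2x2 minors, and det A):
  p(λ) = det(λ I - M) = λ^3 - 7λ^2 - 26λ + 132.
No integer candidate from the rational root theorem (±divisors of 132) is a root, so the roots are irrational. The cubic discriminant is Δ = 246516 > 0, so there are three distinct real roots. p(-5) = -38 and p(-4) = 60 have opposite signs, so a root lies in (-5, -4); Newton's method refines it to λ ≈ -4.6596. p(3) = 18 and p(4) = -20 have opposite signs, so a root lies in (3, 4); Newton's method refines it to λ ≈ 3.4512. p(8) = -12 and p(9) = 60 have opposite signs, so a root lies in (8, 9); Newton's method refines it to λ ≈ 8.2084. Check (Vieta): the three roots sum to 7, matching tr M = 7.
Thus the eigenvalues (to 4 decimals) are -4.6596 (modulus 4.6596); 3.4512 (modulus 3.4512); 8.2084 (modulus 8.2084). The spectral radius is the largest modulus: r(A) ≈ 8.2084. (Cross-check: r(A) ≤ ||A||_2 ≈ 8.4054; equality holds whenever A is normal, though it can also hold for some non-normal A.)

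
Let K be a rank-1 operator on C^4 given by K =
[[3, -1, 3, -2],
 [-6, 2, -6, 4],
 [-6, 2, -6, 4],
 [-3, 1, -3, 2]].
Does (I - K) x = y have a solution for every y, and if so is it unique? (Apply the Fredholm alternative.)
(I - K) is singular (det(I - K) = 0, i.e. 1 ∈ sigma(K)). (I - K) x = y is solvable iff y ⊥ ker((I - K)^*) = span{(3, -1, 3, -2)}, i.e. iff 3y_1 - y_2 + 3y_3 - 2y_4 = 0. When solvable, the solutions are x = y + c·(1, -2, -2, -1), c arbitrary (ker(I - K) = span{(1, -2, -2, -1)}, dimension 1).

K has rank 1, so it is an outer product K = u v^T: every row of K is a multiple of one row vector. Reading off the entries, u = (1, -2, -2, -1) and v = (3, -1, 3, -2) (row i of K equals u_i·v^T). A rank-one matrix u v^T satisfies K u = u (v·u) and kills the (3)-dimensional subspace v^⊥, so its characteristic polynomial is lambda^3 (lambda - v·u) with v·u = tr K = 1. Hence the eigenvalues of I - K are 1 (multiplicity 3) and 1 - (1) = 0, so det(I - K) = 0. (Direct check: I - K =
[[-2, 1, -3, 2],
 [6, -1, 6, -4],
 [6, -2, 7, -4],
 [3, -1, 3, -1]]
has determinant 0.) So 1 is an eigenvalue of K and (I - K) is not invertible. The finite-dimensional Fredholm alternative says: either (I - K) is invertible, or ker(I - K) ≠ {0} and then range(I - K) = ker((I - K)^*)^⊥, with dim ker(I - K) = dim ker((I - K)^*). We are in the second case, so we need both kernels. Kernel of I - K: (I - K) u = u - u (v·u) = u - u = 0, so ker(I - K) = span{u} = span{(1, -2, -2, -1)} (it is exactly 1-dimensional because rank(I - K) = 3). Kernel of the adjoint: K is real, so (I - K)^* = I - K^T = I - v u^T, and (I - v u^T) v = v - v (u·v) = 0; hence ker((I - K)^*) = span{v} = span{(3, -1, 3, -2)}. Therefore (I - K) x = y is solvable iff <y, v> = 0, i.e. iff 3y_1 - y_2 + 3y_3 - 2y_4 = 0. When this holds, K y = u (v·y) = 0, so (I - K) y = y and x = y is a particular solution; the full solution set is the line x = y + c·u = y + c·(1, -2, -2, -1), c ∈ C.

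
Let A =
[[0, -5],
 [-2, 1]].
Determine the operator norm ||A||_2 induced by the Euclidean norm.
||A||_2 = sqrt((30 + sqrt(500))/2) ≈ 5.1167 (= sqrt(largest eigenvalue of A^T A))

||A||_2 = sigma_max(A) = sqrt(lambda_max(A^T A)). Form the symmetric matrix M = A^T A =
[[4, -2],
 [-2, 26]].
Its characteristic polynomial (trace, determinant of M give the coefficients) is
  p(λ) = det(λ I - M) = λ^2 - 30λ + 100.
For λ^2 - 30λ + 100 the discriminant is 500. It is nonnegative but not a perfect square, so the roots are real and irrational: λ = (30 ± sqrt(500))/2 ≈ 26.1803, 3.8197.
So the eigenvalues of A^T A are ≈ 3.8197, 26.1803 (all ≥ 0, as they must be for A^T A). The largest is λ_max = (30 + sqrt(500))/2 ≈ 26.1803, hence ||A||_2 = sqrt(λ_max) = sqrt((30 + sqrt(500))/2) ≈ 5.1167.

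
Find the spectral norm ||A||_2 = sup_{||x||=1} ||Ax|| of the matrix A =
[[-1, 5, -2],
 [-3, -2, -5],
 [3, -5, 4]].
||A||_2 ≈ 9.153 (= sqrt(largest eigenvalue of A^T A))

||A||_2 = sigma_max(A) = sqrt(lambda_max(A^T A)). Form the symmetric matrix M = A^T A =
[[19, -14, 29],
 [-14, 54, -20],
 [29, -20, 45]].
Its characteristic polynomial (trace, sum of principal 2x2 minors, determinant of M give the coefficients) is
  p(λ) = det(λ I - M) = λ^3 - 118λ^2 + 2874λ - 576.
No integer candidate from the rational root theorem (±divisors of 576) is a root, so the roots are irrational. The cubic discriminant is Δ = 19776595824 > 0, so there are three distinct real roots. p(0) = -576 and p(1) = 2181 have opposite signs, so a root lies in (0, 1); Newton's method refines it to λ ≈ 0.2021. p(34) = 36 and p(35) = -1661 have opposite signs, so a root lies in (34, 35); Newton's method refines it to λ ≈ 34.0214. p(83) = -3149 and p(84) = 936 have opposite signs, so a root lies in (83, 84); Newton's method refines it to λ ≈ 83.7765. Check (Vieta): the three roots sum to 118, matching tr M = 118.
So the eigenvalues of A^T A are ≈ 0.2021, 34.0214, 83.7765 (all ≥ 0, as they must be for A^T A). The largest is λ_max ≈ 83.7765, hence ||A||_2 = sqrt(λ_max) ≈ 9.153.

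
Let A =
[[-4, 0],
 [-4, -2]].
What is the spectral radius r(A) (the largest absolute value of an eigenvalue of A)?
r(A) = 4

The eigenvalues of A are the roots of its characteristic polynomial. With M = A (coefficients from the trace and determinant):
  p(λ) = det(λ I - M) = λ^2 + 6λ + 8.
For λ^2 + 6λ + 8 the discriminant is 4. It is a perfect square (2^2), so the roots are rational: λ = (-6 ± 2)/2 = -2, -4.
Thus the eigenvalues (to 4 decimals) are -2 (modulus 2); -4 (modulus 4). The spectral radius is the largest modulus: r(A) = 4. (Cross-check: r(A) ≤ ||A||_2 ≈ 5.8416; equality holds whenever A is normal, though it can also hold for some non-normal A.)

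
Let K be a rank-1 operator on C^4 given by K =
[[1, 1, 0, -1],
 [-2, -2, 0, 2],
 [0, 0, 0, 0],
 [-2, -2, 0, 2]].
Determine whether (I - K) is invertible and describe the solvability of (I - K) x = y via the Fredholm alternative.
(I - K) is singular (det(I - K) = 0, i.e. 1 ∈ sigma(K)). (I - K) x = y is solvable iff y ⊥ ker((I - K)^*) = span{(1, 1, 0, -1)}, i.e. iff y_1 + y_2 - y_4 = 0. When solvable, the solutions are x = y + c·(1, -2, 0, -2), c arbitrary (ker(I - K) = span{(1, -2, 0, -2)}, dimension 1).

K has rank 1, so it is an outer product K = u v^T: every row of K is a multiple of one row vector. Reading off the entries, u = (1, -2, 0, -2) and v = (1, 1, 0, -1) (row i of K equals u_i·v^T). A rank-one matrix u v^T satisfies K u = u (v·u) and kills the (3)-dimensional subspace v^⊥, so its characteristic polynomial is lambda^3 (lambda - v·u) with v·u = tr K = 1. Hence the eigenvalues of I - K are 1 (multiplicity 3) and 1 - (1) = 0, so det(I - K) = 0. (Direct check: I - K =
[[0, -1, 0, 1],
 [2, 3, 0, -2],
 [0, 0, 1, 0],
 [2, 2, 0, -1]]
has determinant 0.) So 1 is an eigenvalue of K and (I - K) is not invertible. The finite-dimensional Fredholm alternative says: either (I - K) is invertible, or ker(I - K) ≠ {0} and then range(I - K) = ker((I - K)^*)^⊥, with dim ker(I - K) = dim ker((I - K)^*). We are in the second case, so we need both kernels. Kernel of I - K: (I - K) u = u - u (v·u) = u - u = 0, so ker(I - K) = span{u} = span{(1, -2, 0, -2)} (it is exactly 1-dimensional because rank(I - K) = 3). Kernel of the adjoint: K is real, so (I - K)^* = I - K^T = I - v u^T, and (I - v u^T) v = v - v (u·v) = 0; hence ker((I - K)^*) = span{v} = span{(1, 1, 0, -1)}. Therefore (I - K) x = y is solvable iff <y, v> = 0, i.e. iff y_1 + y_2 - y_4 = 0. When this holds, K y = u (v·y) = 0, so (I - K) y = y and x = y is a particular solution; the full solution set is the line x = y + c·u = y + c·(1, -2, 0, -2), c ∈ C.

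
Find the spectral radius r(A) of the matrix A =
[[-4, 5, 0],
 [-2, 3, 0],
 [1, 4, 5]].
r(A) = 5

The eigenvalues of A are the roots of its characteristic polynomial. With M = A (coefficients from the trace, the sum of principal 2x2 minors, and det A):
  p(λ) = det(λ I - M) = λ^3 - 4λ^2 - 7λ + 10.
By the rational root theorem any rational root is an integer divisor of 10. Testing λ = 5: p(5) = 125 - 100 - 35 + 10 = 0, so λ = 5 is a root. Dividing out (λ - 5) leaves p(λ) = (λ - 5)(λ^2 + λ - 2). For λ^2 + λ - 2 the discriminant is 9. It is a perfect square (3^2), so the roots are rational: λ = (-1 ± 3)/2 = 1, -2.
Thus the eigenvalues (to 4 decimals) are 1 (modulus 1); -2 (modulus 2); 5 (modulus 5). The spectral radius is the largest modulus: r(A) = 5. (Cross-check: r(A) ≤ ||A||_2 ≈ 8.2301; equality holds whenever A is normal, though it can also hold for some non-normal A.)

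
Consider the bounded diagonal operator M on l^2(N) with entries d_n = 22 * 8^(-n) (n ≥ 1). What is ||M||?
||M|| = 11/4 (attained at n = 1)

For M diagonal, ||M|| = sup_n |d_n|. The sequence d_n = 22 * 8^(-n) is positive and strictly decreasing (ratio 8^(-1) < 1), so the supremum is d_1 = 22/8 = 11/4. Hence ||M|| = 11/4.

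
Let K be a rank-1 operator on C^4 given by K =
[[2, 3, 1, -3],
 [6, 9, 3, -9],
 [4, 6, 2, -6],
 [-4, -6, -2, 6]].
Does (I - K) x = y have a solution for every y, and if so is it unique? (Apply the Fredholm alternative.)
(I - K) is invertible (det(I - K) = -18 ≠ 0), so for every y in C^4 the equation (I - K) x = y has a unique solution.

K has rank 1, so it is an outer product K = u v^T: every row of K is a multiple of one row vector. Reading off the entries, u = (-1, -3, -2, 2) and v = (-2, -3, -1, 3) (row i of K equals u_i·v^T). A rank-one matrix u v^T satisfies K u = u (v·u) and kills the (3)-dimensional subspace v^⊥, so its characteristic polynomial is lambda^3 (lambda - v·u) with v·u = tr K = 19. Hence the eigenvalues of I - K are 1 (multiplicity 3) and 1 - (19) = -18, so det(I - K) = -18. (Direct check: I - K =
[[-1, -3, -1, 3],
 [-6, -8, -3, 9],
 [-4, -6, -1, 6],
 [4, 6, 2, -5]]
has determinant -18.) The finite-dimensional Fredholm alternative says: either (I - K) is invertible, or ker(I - K) ≠ {0} and then range(I - K) = ker((I - K)^*)^⊥, with dim ker(I - K) = dim ker((I - K)^*). Since det(I - K) ≠ 0, 1 is not an eigenvalue of K and ker(I - K) = {0}, so we are in the first case: for every y there is a unique x = (I - K)^(-1) y. Explicitly, by the Sherman–Morrison formula, (I - u v^T)^(-1) = I + u v^T/(1 - v·u), i.e. (I - K)^(-1) = I + K/(-18).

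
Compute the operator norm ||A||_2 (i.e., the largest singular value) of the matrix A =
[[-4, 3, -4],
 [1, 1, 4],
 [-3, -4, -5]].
||A||_2 ≈ 9.0448 (= sqrt(largest eigenvalue of A^T A))

||A||_2 = sigma_max(A) = sqrt(lambda_max(A^T A)). Form the symmetric matrix M = A^T A =
[[26, 1, 35],
 [1, 26, 12],
 [35, 12, 57]].
Its characteristic polynomial (trace, sum of principal 2x2 minors, determinant of M give the coefficients) is
  p(λ) = det(λ I - M) = λ^3 - 109λ^2 + 2270λ - 3721.
No integer candidate from the rational root theorem (±divisors of 3721) is a root, so the roots are irrational. The cubic discriminant is Δ = 11356590097 > 0, so there are three distinct real roots. p(1) = -1559 and p(2) = 391 have opposite signs, so a root lies in (1, 2); Newton's method refines it to λ ≈ 1.7906. p(25) = 529 and p(26) = -809 have opposite signs, so a root lies in (25, 26); Newton's method refines it to λ ≈ 25.4012. p(81) = -3559 and p(82) = 871 have opposite signs, so a root lies in (81, 82); Newton's method refines it to λ ≈ 81.8081. Check (Vieta): the three roots sum to 109, matching tr M = 109.
So the eigenvalues of A^T A are ≈ 1.7906, 25.4012, 81.8081 (all ≥ 0, as they must be for A^T A). The largest is λ_max ≈ 81.8081, hence ||A||_2 = sqrt(λ_max) ≈ 9.0448.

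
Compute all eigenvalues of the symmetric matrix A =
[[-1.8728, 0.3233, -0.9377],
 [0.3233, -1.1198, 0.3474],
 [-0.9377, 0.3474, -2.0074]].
sigma(A) ≈ {-3, -1} (-1 with multiplicity 2)

A is real symmetric, so its spectrum consists of real eigenvalues. Expanding the characteristic polynomial of the displayed matrix gives
  det(λ I - A) = p(λ) = λ^3 + (5)λ^2 + (7)λ + (3).
Solving p(λ) = 0 yields eigenvalues ≈ -3, -1, -1. (A is shown rounded to 4 decimals, so these recover the underlying integer eigenvalues to within that precision.)
Verification: the trace of A = -5 equals the sum of eigenvalues -5, and det(A) ≈ -3.0000 matches the eigenvalue product -3.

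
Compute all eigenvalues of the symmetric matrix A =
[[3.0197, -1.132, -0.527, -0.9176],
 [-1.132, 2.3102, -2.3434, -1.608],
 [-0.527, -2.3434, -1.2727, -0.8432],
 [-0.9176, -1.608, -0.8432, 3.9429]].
sigma(A) ≈ {-3, 2, 4, 5}

A is real symmetric, so its spectrum consists of real eigenvalues. Expanding the characteristic polynomial of the displayed matrix gives
  det(λ I - A) = p(λ) = λ^4 + (-8)λ^3 + (5)λ^2 + (74)λ + (-119.9978).
Solving p(λ) = 0 yields eigenvalues ≈ -3, 2, 4, 5. (A is shown rounded to 4 decimals, so these recover the underlying integer eigenvalues to within that precision.)
Verification: the trace of A = 8 equals the sum of eigenvalues 8, and det(A) ≈ -119.9978 matches the eigenvalue product -120.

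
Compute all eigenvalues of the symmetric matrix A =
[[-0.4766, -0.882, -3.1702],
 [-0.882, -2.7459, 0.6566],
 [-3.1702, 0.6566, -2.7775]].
sigma(A) ≈ {-5, -3, 2}

A is real symmetric, so its spectrum consists of real eigenvalues. Expanding the characteristic polynomial of the displayed matrix gives
  det(λ I - A) = p(λ) = λ^3 + (6)λ^2 + (-1)λ + (-30).
Solving p(λ) = 0 yields eigenvalues ≈ -5, -3, 2. (A is shown rounded to 4 decimals, so these recover the underlying integer eigenvalues to within that precision.)
Verification: the trace of A = -6 equals the sum of eigenvalues -6, and det(A) ≈ 29.9999 matches the eigenvalue product 30.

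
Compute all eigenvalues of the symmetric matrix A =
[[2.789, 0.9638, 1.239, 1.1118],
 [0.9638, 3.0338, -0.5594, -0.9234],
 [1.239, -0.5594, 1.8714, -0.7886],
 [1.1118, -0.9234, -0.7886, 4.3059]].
sigma(A) ≈ {0, 3, 4, 5}

A is real symmetric, so its spectrum consists of real eigenvalues. Expanding the characteristic polynomial of the displayed matrix gives
  det(λ I - A) = p(λ) = λ^4 + (-12)λ^3 + (47)λ^2 + (-60.0021)λ + (0).
Solving p(λ) = 0 yields eigenvalues ≈ 0, 3, 4, 5. (A is shown rounded to 4 decimals, so these recover the underlying integer eigenvalues to within that precision.)
Verification: the trace of A = 12 equals the sum of eigenvalues 12, and det(A) ≈ 0.0004 matches the eigenvalue product 0.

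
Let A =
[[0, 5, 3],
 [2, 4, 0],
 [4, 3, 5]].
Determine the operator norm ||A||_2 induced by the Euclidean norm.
||A||_2 ≈ 9.2279 (= sqrt(largest eigenvalue of A^T A))

||A||_2 = sigma_max(A) = sqrt(lambda_max(A^T A)). Form the symmetric matrix M = A^T A =
[[20, 20, 20],
 [20, 50, 30],
 [20, 30, 34]].
Its characteristic polynomial (trace, sum of principal 2x2 minors, determinant of M give the coefficients) is
  p(λ) = det(λ I - M) = λ^3 - 104λ^2 + 1680λ - 6400.
No integer candidate from the rational root theorem (±divisors of 6400) is a root, so the roots are irrational. The cubic discriminant is Δ = 1785856000 > 0, so there are three distinct real roots. p(5) = -475 and p(6) = 152 have opposite signs, so a root lies in (5, 6); Newton's method refines it to λ ≈ 5.7302. p(13) = 61 and p(14) = -520 have opposite signs, so a root lies in (13, 14); Newton's method refines it to λ ≈ 13.1163. p(85) = -875 and p(86) = 4952 have opposite signs, so a root lies in (85, 86); Newton's method refines it to λ ≈ 85.1536. Check (Vieta): the three roots sum to 104, matching tr M = 104.
So the eigenvalues of A^T A are ≈ 5.7302, 13.1163, 85.1536 (all ≥ 0, as they must be for A^T A). The largest is λ_max ≈ 85.1536, hence ||A||_2 = sqrt(λ_max) ≈ 9.2279.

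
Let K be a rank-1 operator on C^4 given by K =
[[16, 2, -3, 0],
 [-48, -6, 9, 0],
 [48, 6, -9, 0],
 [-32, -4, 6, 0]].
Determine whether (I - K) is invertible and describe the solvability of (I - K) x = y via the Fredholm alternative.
(I - K) is singular (det(I - K) = 0, i.e. 1 ∈ sigma(K)). (I - K) x = y is solvable iff y ⊥ ker((I - K)^*) = span{(16, 2, -3, 0)}, i.e. iff 16y_1 + 2y_2 - 3y_3 = 0. When solvable, the solutions are x = y + c·(1, -3, 3, -2), c arbitrary (ker(I - K) = span{(1, -3, 3, -2)}, dimension 1).

K has rank 1, so it is an outer product K = u v^T: every row of K is a multiple of one row vector. Reading off the entries, u = (1, -3, 3, -2) and v = (16, 2, -3, 0) (row i of K equals u_i·v^T). A rank-one matrix u v^T satisfies K u = u (v·u) and kills the (3)-dimensional subspace v^⊥, so its characteristic polynomial is lambda^3 (lambda - v·u) with v·u = tr K = 1. Hence the eigenvalues of I - K are 1 (multiplicity 3) and 1 - (1) = 0, so det(I - K) = 0. (Direct check: I - K =
[[-15, -2, 3, 0],
 [48, 7, -9, 0],
 [-48, -6, 10, 0],
 [32, 4, -6, 1]]
has determinant 0.) So 1 is an eigenvalue of K and (I - K) is not invertible. The finite-dimensional Fredholm alternative says: either (I - K) is invertible, or ker(I - K) ≠ {0} and then range(I - K) = ker((I - K)^*)^⊥, with dim ker(I - K) = dim ker((I - K)^*). We are in the second case, so we need both kernels. Kernel of I - K: (I - K) u = u - u (v·u) = u - u = 0, so ker(I - K) = span{u} = span{(1, -3, 3, -2)} (it is exactly 1-dimensional because rank(I - K) = 3). Kernel of the adjoint: K is real, so (I - K)^* = I - K^T = I - v u^T, and (I - v u^T) v = v - v (u·v) = 0; hence ker((I - K)^*) = span{v} = span{(16, 2, -3, 0)}. Therefore (I - K) x = y is solvable iff <y, v> = 0, i.e. iff 16y_1 + 2y_2 - 3y_3 = 0. When this holds, K y = u (v·y) = 0, so (I - K) y = y and x = y is a particular solution; the full solution set is the line x = y + c·u = y + c·(1, -3, 3, -2), c ∈ C.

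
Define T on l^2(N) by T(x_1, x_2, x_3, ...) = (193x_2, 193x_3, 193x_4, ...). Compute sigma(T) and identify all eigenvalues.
sigma(T) = closed disk {z in C : |z| ≤ 193}; sigma_p(T) = open disk {z in C : |z| < 193}

Note T = 193·V where V is the unit left shift (V x)_k = x_{k+1}; so sigma(T) = 193·sigma(V) and ||T|| = 193||V||. ||T x||^2 = 37249sum_{k≥2} |x_k|^2 ≤ 37249||x||^2, with equality on {x : x_1 = 0}, so ||T|| = 193. For any lambda with |lambda| < 193, set r = lambda/193 (|r| < 1); the vector x = (1, r, r^2, ...) is in l^2 and satisfies T x = 193(r, r^2, ...) = lambda x, so lambda is an eigenvalue. On the boundary |lambda| = 193 the geometric series diverges, so no l^2 eigenvector exists, but these lambda lie in the approximate point spectrum. Hence sigma(T) is the closed disk of radius 193 and sigma_p(T) is the open disk.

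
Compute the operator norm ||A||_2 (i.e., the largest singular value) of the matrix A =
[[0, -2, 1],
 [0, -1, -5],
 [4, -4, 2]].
||A||_2 ≈ 6.4595 (= sqrt(largest eigenvalue of A^T A))

||A||_2 = sigma_max(A) = sqrt(lambda_max(A^T A)). Form the symmetric matrix M = A^T A =
[[16, -16, 8],
 [-16, 21, -5],
 [8, -5, 30]].
Its characteristic polynomial (trace, sum of principal 2x2 minors, determinant of M give the coefficients) is
  p(λ) = det(λ I - M) = λ^3 - 67λ^2 + 1101λ - 1936.
No integer candidate from the rational root theorem (±divisors of 1936) is a root, so the roots are irrational. The cubic discriminant is Δ = 243362237 > 0, so there are three distinct real roots. p(1) = -901 and p(2) = 6 have opposite signs, so a root lies in (1, 2); Newton's method refines it to λ ≈ 1.9929. p(23) = 111 and p(24) = -280 have opposite signs, so a root lies in (23, 24); Newton's method refines it to λ ≈ 23.2822. p(41) = -501 and p(42) = 206 have opposite signs, so a root lies in (41, 42); Newton's method refines it to λ ≈ 41.7249. Check (Vieta): the three roots sum to 67, matching tr M = 67.
So the eigenvalues of A^T A are ≈ 1.9929, 23.2822, 41.7249 (all ≥ 0, as they must be for A^T A). The largest is λ_max ≈ 41.7249, hence ||A||_2 = sqrt(λ_max) ≈ 6.4595.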